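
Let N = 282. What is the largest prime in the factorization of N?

282 = 2 · 141
141 = 3 · 47
47 is prime.
So 282 = 2 · 3 · 47; the largest prime factor is 47.

47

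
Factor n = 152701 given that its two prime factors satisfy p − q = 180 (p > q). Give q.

Since p = q + 180, we have 152701 = q(q + 180), so q² + 180q − 152701 = 0.
Discriminant: 180² + 4·152701 = 32400 + 610804 = 643204; √643204 = 802.
q = (−180 + 802)/2 = 311, and p = q + 180 = 491.
Check: 311 · 491 = 152701.

311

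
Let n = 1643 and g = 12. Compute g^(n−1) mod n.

782

12^1 ≡ 12 (mod 1643)
12^2 ≡ 12^2 = 144 ≡ 144 (mod 1643)
12^4 ≡ 144^2 = 20736 ≡ 1020 (mod 1643)
12^8 ≡ 1020^2 = 1040400 ≡ 381 (mod 1643)
12^16 ≡ 381^2 = 145161 ≡ 577 (mod 1643)
12^32 ≡ 577^2 = 332929 ≡ 1043 (mod 1643)
12^64 ≡ 1043^2 = 1087849 ≡ 183 (mod 1643)
12^128 ≡ 183^2 = 33489 ≡ 629 (mod 1643)
12^256 ≡ 629^2 = 395641 ≡ 1321 (mod 1643)
12^512 ≡ 1321^2 = 1745041 ≡ 175 (mod 1643)
12^1024 ≡ 175^2 = 30625 ≡ 1051 (mod 1643)
1642 = 1024 + 512 + 64 + 32 + 8 + 2 in binary powers of 2.
So 12^1642 ≡ 1051 · 175 · 183 · 1043 · 381 · 144 ≡ 782 (mod 1643).
Since 782 ≠ 1, base 12 is a Fermat witness: 1643 is composite.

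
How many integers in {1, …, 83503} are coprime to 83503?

70200

Factor: 83503 = 7 · 79 · 151.
φ(83503) = (7−1) · (79−1) · (151−1) = 6 · 78 · 150 = 70200.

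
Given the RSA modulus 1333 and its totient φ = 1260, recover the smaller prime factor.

31

φ(n) = (p−1)(q−1) = n − (p+q) + 1, so p + q = 1333 − 1260 + 1 = 74.
p and q are the roots of t² − 74t + 1333 = 0.
Discriminant: 74² − 4·1333 = 5476 − 5332 = 144; √144 = 12.
q = (74 − 12)/2 = 31, p = (74 + 12)/2 = 43.
Check: 31 · 43 = 1333.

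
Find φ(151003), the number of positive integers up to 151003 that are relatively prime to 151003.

141120

Factor: 151003 = 29 · 41 · 127.
φ(151003) = (29−1) · (41−1) · (127−1) = 28 · 40 · 126 = 141120.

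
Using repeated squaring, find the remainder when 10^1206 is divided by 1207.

1080

10^1 ≡ 10 (mod 1207)
10^2 ≡ 10^2 = 100 ≡ 100 (mod 1207)
10^4 ≡ 100^2 = 10000 ≡ 344 (mod 1207)
10^8 ≡ 344^2 = 118336 ≡ 50 (mod 1207)
10^16 ≡ 50^2 = 2500 ≡ 86 (mod 1207)
10^32 ≡ 86^2 = 7396 ≡ 154 (mod 1207)
10^64 ≡ 154^2 = 23716 ≡ 783 (mod 1207)
10^128 ≡ 783^2 = 613089 ≡ 1140 (mod 1207)
10^256 ≡ 1140^2 = 1299600 ≡ 868 (mod 1207)
10^512 ≡ 868^2 = 753424 ≡ 256 (mod 1207)
10^1024 ≡ 256^2 = 65536 ≡ 358 (mod 1207)
1206 = 1024 + 128 + 32 + 16 + 4 + 2 in binary powers of 2.
So 10^1206 ≡ 358 · 1140 · 154 · 86 · 344 · 100 ≡ 1080 (mod 1207).
Since 1080 ≠ 1, base 10 is a Fermat witness: 1207 is composite.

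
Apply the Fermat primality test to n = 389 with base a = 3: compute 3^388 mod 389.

3^1 ≡ 3 (mod 389)
3^2 ≡ 3^2 = 9 ≡ 9 (mod 389)
3^4 ≡ 9^2 = 81 ≡ 81 (mod 389)
3^8 ≡ 81^2 = 6561 ≡ 337 (mod 389)
3^16 ≡ 337^2 = 113569 ≡ 370 (mod 389)
3^32 ≡ 370^2 = 136900 ≡ 361 (mod 389)
3^64 ≡ 361^2 = 130321 ≡ 6 (mod 389)
3^128 ≡ 6^2 = 36 ≡ 36 (mod 389)
3^256 ≡ 36^2 = 1296 ≡ 129 (mod 389)
388 = 256 + 128 + 4 in binary powers of 2.
So 3^388 ≡ 129 · 36 · 81 ≡ 1 (mod 389).
Since the result is 1, base 3 gives no evidence that 389 is composite.

1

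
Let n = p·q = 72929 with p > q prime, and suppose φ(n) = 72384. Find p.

313

φ(n) = (p−1)(q−1) = n − (p+q) + 1, so p + q = 72929 − 72384 + 1 = 546.
p and q are the roots of t² − 546t + 72929 = 0.
Discriminant: 546² − 4·72929 = 298116 − 291716 = 6400; √6400 = 80.
q = (546 − 80)/2 = 233, p = (546 + 80)/2 = 313.
Check: 233 · 313 = 72929.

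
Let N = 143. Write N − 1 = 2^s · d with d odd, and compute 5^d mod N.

60

143 − 1 = 142 = 2^1 · 71, so d = 71.
5^1 ≡ 5 (mod 143)
5^2 ≡ 5^2 = 25 ≡ 25 (mod 143)
5^4 ≡ 25^2 = 625 ≡ 53 (mod 143)
5^8 ≡ 53^2 = 2809 ≡ 92 (mod 143)
5^16 ≡ 92^2 = 8464 ≡ 27 (mod 143)
5^32 ≡ 27^2 = 729 ≡ 14 (mod 143)
5^64 ≡ 14^2 = 196 ≡ 53 (mod 143)
71 = 64 + 4 + 2 + 1 in binary powers of 2.
So 5^71 ≡ 53 · 53 · 25 · 5 ≡ 60 (mod 143).
Squaring chain: 60; never reaches −1, so base 5 is a Miller–Rabin witness that 143 is composite.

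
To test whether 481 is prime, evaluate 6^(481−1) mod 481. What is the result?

6^1 ≡ 6 (mod 481)
6^2 ≡ 6^2 = 36 ≡ 36 (mod 481)
6^4 ≡ 36^2 = 1296 ≡ 334 (mod 481)
6^8 ≡ 334^2 = 111556 ≡ 445 (mod 481)
6^16 ≡ 445^2 = 198025 ≡ 334 (mod 481)
6^32 ≡ 334^2 = 111556 ≡ 445 (mod 481)
6^64 ≡ 445^2 = 198025 ≡ 334 (mod 481)
6^128 ≡ 334^2 = 111556 ≡ 445 (mod 481)
6^256 ≡ 445^2 = 198025 ≡ 334 (mod 481)
480 = 256 + 128 + 64 + 32 in binary powers of 2.
So 6^480 ≡ 334 · 445 · 334 · 445 ≡ 1 (mod 481).
Since the result is 1, base 6 gives no evidence that 481 is composite.

1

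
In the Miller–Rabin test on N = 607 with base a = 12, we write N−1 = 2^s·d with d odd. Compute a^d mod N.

607 − 1 = 606 = 2^1 · 303, so d = 303.
12^1 ≡ 12 (mod 607)
12^2 ≡ 12^2 = 144 ≡ 144 (mod 607)
12^4 ≡ 144^2 = 20736 ≡ 98 (mod 607)
12^8 ≡ 98^2 = 9604 ≡ 499 (mod 607)
12^16 ≡ 499^2 = 249001 ≡ 131 (mod 607)
12^32 ≡ 131^2 = 17161 ≡ 165 (mod 607)
12^64 ≡ 165^2 = 27225 ≡ 517 (mod 607)
12^128 ≡ 517^2 = 267289 ≡ 209 (mod 607)
12^256 ≡ 209^2 = 43681 ≡ 584 (mod 607)
303 = 256 + 32 + 8 + 4 + 2 + 1 in binary powers of 2.
So 12^303 ≡ 584 · 165 · 499 · 98 · 144 · 12 ≡ 606 (mod 607).
Since 12^d ≡ 606 (mod 607), base 12 does not prove 607 composite.

606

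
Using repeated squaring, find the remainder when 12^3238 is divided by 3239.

699

12^1 ≡ 12 (mod 3239)
12^2 ≡ 12^2 = 144 ≡ 144 (mod 3239)
12^4 ≡ 144^2 = 20736 ≡ 1302 (mod 3239)
12^8 ≡ 1302^2 = 1695204 ≡ 1207 (mod 3239)
12^16 ≡ 1207^2 = 1456849 ≡ 2538 (mod 3239)
12^32 ≡ 2538^2 = 6441444 ≡ 2312 (mod 3239)
12^64 ≡ 2312^2 = 5345344 ≡ 994 (mod 3239)
12^128 ≡ 994^2 = 988036 ≡ 141 (mod 3239)
12^256 ≡ 141^2 = 19881 ≡ 447 (mod 3239)
12^512 ≡ 447^2 = 199809 ≡ 2230 (mod 3239)
12^1024 ≡ 2230^2 = 4972900 ≡ 1035 (mod 3239)
12^2048 ≡ 1035^2 = 1071225 ≡ 2355 (mod 3239)
3238 = 2048 + 1024 + 128 + 32 + 4 + 2 in binary powers of 2.
So 12^3238 ≡ 2355 · 1035 · 141 · 2312 · 1302 · 144 ≡ 699 (mod 3239).
Since 699 ≠ 1, base 12 is a Fermat witness: 3239 is composite.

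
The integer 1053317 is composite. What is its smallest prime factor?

1053317 is odd.
Digit sum 20, not divisible by 3.
Ends in 7: not divisible by 5.
7: 1053317 = 7·150473 + 6
11: 1053317 = 11·95756 + 1
13: 1053317 = 13·81024 + 5
17: 1053317 = 17·61959 + 14
19: 1053317 = 19·55437 + 14
23: 1053317 = 23·45796 + 9
29: 1053317 = 29·36321 + 8
31: 1053317 = 31·33977 + 30
37: 1053317 = 37·28468 + 1
41: 1053317 = 41·25690 + 27
43: 1053317 = 43·24495 + 32
47: 1053317 = 47·22411

47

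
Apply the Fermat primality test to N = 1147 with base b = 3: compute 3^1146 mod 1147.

47

3^1 ≡ 3 (mod 1147)
3^2 ≡ 3^2 = 9 ≡ 9 (mod 1147)
3^4 ≡ 9^2 = 81 ≡ 81 (mod 1147)
3^8 ≡ 81^2 = 6561 ≡ 826 (mod 1147)
3^16 ≡ 826^2 = 682276 ≡ 958 (mod 1147)
3^32 ≡ 958^2 = 917764 ≡ 164 (mod 1147)
3^64 ≡ 164^2 = 26896 ≡ 515 (mod 1147)
3^128 ≡ 515^2 = 265225 ≡ 268 (mod 1147)
3^256 ≡ 268^2 = 71824 ≡ 710 (mod 1147)
3^512 ≡ 710^2 = 504100 ≡ 567 (mod 1147)
3^1024 ≡ 567^2 = 321489 ≡ 329 (mod 1147)
1146 = 1024 + 64 + 32 + 16 + 8 + 2 in binary powers of 2.
So 3^1146 ≡ 329 · 515 · 164 · 958 · 826 · 9 ≡ 47 (mod 1147).
Since 47 ≠ 1, base 3 is a Fermat witness: 1147 is composite.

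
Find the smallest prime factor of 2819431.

2819431 is odd.
Digit sum 28, not divisible by 3.
Ends in 1: not divisible by 5.
7: 2819431 = 7·402775 + 6
11: 2819431 = 11·256311 + 10
13: 2819431 = 13·216879 + 4
17: 2819431 = 17·165848 + 15
19: 2819431 = 19·148391 + 2
23: 2819431 = 23·122583 + 22
29: 2819431 = 29·97221 + 22
31: 2819431 = 31·90949 + 12
37: 2819431 = 37·76200 + 31
41: 2819431 = 41·68766 + 25
43: 2819431 = 43·65568 + 7
47: 2819431 = 47·59987 + 42
53: 2819431 = 53·53196 + 43
59: 2819431 = 59·47786 + 57
61: 2819431 = 61·46220 + 11
67: 2819431 = 67·42081 + 4
71: 2819431 = 71·39710 + 21
73: 2819431 = 73·38622 + 25
79: 2819431 = 79·35689

79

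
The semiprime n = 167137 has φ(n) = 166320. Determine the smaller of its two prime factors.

φ(n) = (p−1)(q−1) = n − (p+q) + 1, so p + q = 167137 − 166320 + 1 = 818.
p and q are the roots of t² − 818t + 167137 = 0.
Discriminant: 818² − 4·167137 = 669124 − 668548 = 576; √576 = 24.
q = (818 − 24)/2 = 397, p = (818 + 24)/2 = 421.
Check: 397 · 421 = 167137.

397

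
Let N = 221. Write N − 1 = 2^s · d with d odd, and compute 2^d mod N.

221 − 1 = 220 = 2^2 · 55, so d = 55.
2^1 ≡ 2 (mod 221)
2^2 ≡ 2^2 = 4 ≡ 4 (mod 221)
2^4 ≡ 4^2 = 16 ≡ 16 (mod 221)
2^8 ≡ 16^2 = 256 ≡ 35 (mod 221)
2^16 ≡ 35^2 = 1225 ≡ 120 (mod 221)
2^32 ≡ 120^2 = 14400 ≡ 35 (mod 221)
55 = 32 + 16 + 4 + 2 + 1 in binary powers of 2.
So 2^55 ≡ 35 · 120 · 16 · 4 · 2 ≡ 128 (mod 221).
Squaring chain: 128 → 30; never reaches −1, so base 2 is a Miller–Rabin witness that 221 is composite.

128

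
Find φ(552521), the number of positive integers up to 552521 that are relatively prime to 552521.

Factor: 552521 = 37 · 109 · 137.
φ(552521) = (37−1) · (109−1) · (137−1) = 36 · 108 · 136 = 528768.

528768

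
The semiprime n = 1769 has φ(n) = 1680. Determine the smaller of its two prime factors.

29

φ(n) = (p−1)(q−1) = n − (p+q) + 1, so p + q = 1769 − 1680 + 1 = 90.
p and q are the roots of t² − 90t + 1769 = 0.
Discriminant: 90² − 4·1769 = 8100 − 7076 = 1024; √1024 = 32.
q = (90 − 32)/2 = 29, p = (90 + 32)/2 = 61.
Check: 29 · 61 = 1769.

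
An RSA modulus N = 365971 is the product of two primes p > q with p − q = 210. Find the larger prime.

719

Since p = q + 210, we have 365971 = q(q + 210), so q² + 210q − 365971 = 0.
Discriminant: 210² + 4·365971 = 44100 + 1463884 = 1507984; √1507984 = 1228.
q = (−210 + 1228)/2 = 509, and p = q + 210 = 719.
Check: 509 · 719 = 365971.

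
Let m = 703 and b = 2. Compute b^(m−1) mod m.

2^1 ≡ 2 (mod 703)
2^2 ≡ 2^2 = 4 ≡ 4 (mod 703)
2^4 ≡ 4^2 = 16 ≡ 16 (mod 703)
2^8 ≡ 16^2 = 256 ≡ 256 (mod 703)
2^16 ≡ 256^2 = 65536 ≡ 157 (mod 703)
2^32 ≡ 157^2 = 24649 ≡ 44 (mod 703)
2^64 ≡ 44^2 = 1936 ≡ 530 (mod 703)
2^128 ≡ 530^2 = 280900 ≡ 403 (mod 703)
2^256 ≡ 403^2 = 162409 ≡ 16 (mod 703)
2^512 ≡ 16^2 = 256 ≡ 256 (mod 703)
702 = 512 + 128 + 32 + 16 + 8 + 4 + 2 in binary powers of 2.
So 2^702 ≡ 256 · 403 · 44 · 157 · 256 · 16 · 4 ≡ 628 (mod 703).
Since 628 ≠ 1, base 2 is a Fermat witness: 703 is composite.

628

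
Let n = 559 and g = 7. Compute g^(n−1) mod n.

7^1 ≡ 7 (mod 559)
7^2 ≡ 7^2 = 49 ≡ 49 (mod 559)
7^4 ≡ 49^2 = 2401 ≡ 165 (mod 559)
7^8 ≡ 165^2 = 27225 ≡ 393 (mod 559)
7^16 ≡ 393^2 = 154449 ≡ 165 (mod 559)
7^32 ≡ 165^2 = 27225 ≡ 393 (mod 559)
7^64 ≡ 393^2 = 154449 ≡ 165 (mod 559)
7^128 ≡ 165^2 = 27225 ≡ 393 (mod 559)
7^256 ≡ 393^2 = 154449 ≡ 165 (mod 559)
7^512 ≡ 165^2 = 27225 ≡ 393 (mod 559)
558 = 512 + 32 + 8 + 4 + 2 in binary powers of 2.
So 7^558 ≡ 393 · 393 · 393 · 165 · 49 ≡ 259 (mod 559).
Since 259 ≠ 1, base 7 is a Fermat witness: 559 is composite.

259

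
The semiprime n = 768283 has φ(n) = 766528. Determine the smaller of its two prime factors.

φ(n) = (p−1)(q−1) = n − (p+q) + 1, so p + q = 768283 − 766528 + 1 = 1756.
p and q are the roots of t² − 1756t + 768283 = 0.
Discriminant: 1756² − 4·768283 = 3083536 − 3073132 = 10404; √10404 = 102.
q = (1756 − 102)/2 = 827, p = (1756 + 102)/2 = 929.
Check: 827 · 929 = 768283.

827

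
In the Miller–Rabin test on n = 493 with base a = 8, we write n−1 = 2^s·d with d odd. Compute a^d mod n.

493 − 1 = 492 = 2^2 · 123, so d = 123.
8^1 ≡ 8 (mod 493)
8^2 ≡ 8^2 = 64 ≡ 64 (mod 493)
8^4 ≡ 64^2 = 4096 ≡ 152 (mod 493)
8^8 ≡ 152^2 = 23104 ≡ 426 (mod 493)
8^16 ≡ 426^2 = 181476 ≡ 52 (mod 493)
8^32 ≡ 52^2 = 2704 ≡ 239 (mod 493)
8^64 ≡ 239^2 = 57121 ≡ 426 (mod 493)
123 = 64 + 32 + 16 + 8 + 2 + 1 in binary powers of 2.
So 8^123 ≡ 426 · 239 · 52 · 426 · 64 · 8 ≡ 206 (mod 493).
Squaring chain: 206 → 38; never reaches −1, so base 8 is a Miller–Rabin witness that 493 is composite.

206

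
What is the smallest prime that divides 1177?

11

1177 is odd.
Digit sum 16, not divisible by 3.
Ends in 7: not divisible by 5.
7: 1177 = 7·168 + 1
11: 1177 = 11·107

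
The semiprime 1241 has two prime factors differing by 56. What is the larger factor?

73

Since p = q + 56, we have 1241 = q(q + 56), so q² + 56q − 1241 = 0.
Discriminant: 56² + 4·1241 = 3136 + 4964 = 8100; √8100 = 90.
q = (−56 + 90)/2 = 17, and p = q + 56 = 73.
Check: 17 · 73 = 1241.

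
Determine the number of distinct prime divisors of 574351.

574351 = 19^2 · 1591
1591 = 37 · 43
574351 = 19^2 · 37 · 43, which has 3 distinct prime factors.

3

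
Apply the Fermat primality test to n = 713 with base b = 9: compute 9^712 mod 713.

289

9^1 ≡ 9 (mod 713)
9^2 ≡ 9^2 = 81 ≡ 81 (mod 713)
9^4 ≡ 81^2 = 6561 ≡ 144 (mod 713)
9^8 ≡ 144^2 = 20736 ≡ 59 (mod 713)
9^16 ≡ 59^2 = 3481 ≡ 629 (mod 713)
9^32 ≡ 629^2 = 395641 ≡ 639 (mod 713)
9^64 ≡ 639^2 = 408321 ≡ 485 (mod 713)
9^128 ≡ 485^2 = 235225 ≡ 648 (mod 713)
9^256 ≡ 648^2 = 419904 ≡ 660 (mod 713)
9^512 ≡ 660^2 = 435600 ≡ 670 (mod 713)
712 = 512 + 128 + 64 + 8 in binary powers of 2.
So 9^712 ≡ 670 · 648 · 485 · 59 ≡ 289 (mod 713).
Since 289 ≠ 1, base 9 is a Fermat witness: 713 is composite.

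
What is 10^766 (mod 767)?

10^1 ≡ 10 (mod 767)
10^2 ≡ 10^2 = 100 ≡ 100 (mod 767)
10^4 ≡ 100^2 = 10000 ≡ 29 (mod 767)
10^8 ≡ 29^2 = 841 ≡ 74 (mod 767)
10^16 ≡ 74^2 = 5476 ≡ 107 (mod 767)
10^32 ≡ 107^2 = 11449 ≡ 711 (mod 767)
10^64 ≡ 711^2 = 505521 ≡ 68 (mod 767)
10^128 ≡ 68^2 = 4624 ≡ 22 (mod 767)
10^256 ≡ 22^2 = 484 ≡ 484 (mod 767)
10^512 ≡ 484^2 = 234256 ≡ 321 (mod 767)
766 = 512 + 128 + 64 + 32 + 16 + 8 + 4 + 2 in binary powers of 2.
So 10^766 ≡ 321 · 22 · 68 · 711 · 107 · 74 · 29 · 100 ≡ 81 (mod 767).
Since 81 ≠ 1, base 10 is a Fermat witness: 767 is composite.

81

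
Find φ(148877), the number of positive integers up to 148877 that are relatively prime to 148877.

Factor: 148877 = 53^3.
φ(148877) = 53^2·(53−1) = 146068.

146068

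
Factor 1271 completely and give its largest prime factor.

1271 = 31 · 41
41 is prime.
So 1271 = 31 · 41; the largest prime factor is 41.

41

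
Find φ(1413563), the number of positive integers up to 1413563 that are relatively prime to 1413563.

1369888

Factor: 1413563 = 53 · 149 · 179.
φ(1413563) = (53−1) · (149−1) · (179−1) = 52 · 148 · 178 = 1369888.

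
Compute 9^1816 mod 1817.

9^1 ≡ 9 (mod 1817)
9^2 ≡ 9^2 = 81 ≡ 81 (mod 1817)
9^4 ≡ 81^2 = 6561 ≡ 1110 (mod 1817)
9^8 ≡ 1110^2 = 1232100 ≡ 174 (mod 1817)
9^16 ≡ 174^2 = 30276 ≡ 1204 (mod 1817)
9^32 ≡ 1204^2 = 1449616 ≡ 1467 (mod 1817)
9^64 ≡ 1467^2 = 2152089 ≡ 761 (mod 1817)
9^128 ≡ 761^2 = 579121 ≡ 1315 (mod 1817)
9^256 ≡ 1315^2 = 1729225 ≡ 1258 (mod 1817)
9^512 ≡ 1258^2 = 1582564 ≡ 1774 (mod 1817)
9^1024 ≡ 1774^2 = 3147076 ≡ 32 (mod 1817)
1816 = 1024 + 512 + 256 + 16 + 8 in binary powers of 2.
So 9^1816 ≡ 32 · 1774 · 1258 · 1204 · 174 ≡ 1021 (mod 1817).
Since 1021 ≠ 1, base 9 is a Fermat witness: 1817 is composite.

1021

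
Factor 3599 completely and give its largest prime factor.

3599 = 59 · 61
61 is prime.
So 3599 = 59 · 61; the largest prime factor is 61.

61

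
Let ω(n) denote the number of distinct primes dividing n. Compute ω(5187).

5187 = 3 · 1729
1729 = 7 · 247
247 = 13 · 19
5187 = 3 · 7 · 13 · 19, which has 4 distinct prime factors.

4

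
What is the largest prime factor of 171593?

171593 = 29 · 5917
5917 = 61 · 97
97 is prime.
So 171593 = 29 · 61 · 97; the largest prime factor is 97.

97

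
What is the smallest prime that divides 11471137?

67

11471137 is odd.
Digit sum 25, not divisible by 3.
Ends in 7: not divisible by 5.
7: 11471137 = 7·1638733 + 6
11: 11471137 = 11·1042830 + 7
13: 11471137 = 13·882395 + 2
17: 11471137 = 17·674772 + 13
19: 11471137 = 19·603744 + 1
23: 11471137 = 23·498745 + 2
29: 11471137 = 29·395556 + 13
31: 11471137 = 31·370036 + 21
37: 11471137 = 37·310030 + 27
41: 11471137 = 41·279783 + 34
43: 11471137 = 43·266770 + 27
47: 11471137 = 47·244066 + 35
53: 11471137 = 53·216436 + 29
59: 11471137 = 59·194426 + 3
61: 11471137 = 61·188051 + 26
67: 11471137 = 67·171211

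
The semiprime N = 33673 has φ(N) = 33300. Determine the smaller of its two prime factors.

151

φ(n) = (p−1)(q−1) = n − (p+q) + 1, so p + q = 33673 − 33300 + 1 = 374.
p and q are the roots of t² − 374t + 33673 = 0.
Discriminant: 374² − 4·33673 = 139876 − 134692 = 5184; √5184 = 72.
q = (374 − 72)/2 = 151, p = (374 + 72)/2 = 223.
Check: 151 · 223 = 33673.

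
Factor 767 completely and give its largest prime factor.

767 = 13 · 59
59 is prime.
So 767 = 13 · 59; the largest prime factor is 59.

59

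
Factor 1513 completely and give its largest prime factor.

89

1513 = 17 · 89
89 is prime.
So 1513 = 17 · 89; the largest prime factor is 89.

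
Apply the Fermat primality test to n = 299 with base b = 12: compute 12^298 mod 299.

12^1 ≡ 12 (mod 299)
12^2 ≡ 12^2 = 144 ≡ 144 (mod 299)
12^4 ≡ 144^2 = 20736 ≡ 105 (mod 299)
12^8 ≡ 105^2 = 11025 ≡ 261 (mod 299)
12^16 ≡ 261^2 = 68121 ≡ 248 (mod 299)
12^32 ≡ 248^2 = 61504 ≡ 209 (mod 299)
12^64 ≡ 209^2 = 43681 ≡ 27 (mod 299)
12^128 ≡ 27^2 = 729 ≡ 131 (mod 299)
12^256 ≡ 131^2 = 17161 ≡ 118 (mod 299)
298 = 256 + 32 + 8 + 2 in binary powers of 2.
So 12^298 ≡ 118 · 209 · 261 · 144 ≡ 196 (mod 299).
Since 196 ≠ 1, base 12 is a Fermat witness: 299 is composite.

196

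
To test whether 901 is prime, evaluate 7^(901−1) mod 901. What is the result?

7^1 ≡ 7 (mod 901)
7^2 ≡ 7^2 = 49 ≡ 49 (mod 901)
7^4 ≡ 49^2 = 2401 ≡ 599 (mod 901)
7^8 ≡ 599^2 = 358801 ≡ 203 (mod 901)
7^16 ≡ 203^2 = 41209 ≡ 664 (mod 901)
7^32 ≡ 664^2 = 440896 ≡ 307 (mod 901)
7^64 ≡ 307^2 = 94249 ≡ 545 (mod 901)
7^128 ≡ 545^2 = 297025 ≡ 596 (mod 901)
7^256 ≡ 596^2 = 355216 ≡ 222 (mod 901)
7^512 ≡ 222^2 = 49284 ≡ 630 (mod 901)
900 = 512 + 256 + 128 + 4 in binary powers of 2.
So 7^900 ≡ 630 · 222 · 596 · 599 ≡ 293 (mod 901).
Since 293 ≠ 1, base 7 is a Fermat witness: 901 is composite.

293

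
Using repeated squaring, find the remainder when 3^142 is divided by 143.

42

3^1 ≡ 3 (mod 143)
3^2 ≡ 3^2 = 9 ≡ 9 (mod 143)
3^4 ≡ 9^2 = 81 ≡ 81 (mod 143)
3^8 ≡ 81^2 = 6561 ≡ 126 (mod 143)
3^16 ≡ 126^2 = 15876 ≡ 3 (mod 143)
3^32 ≡ 3^2 = 9 ≡ 9 (mod 143)
3^64 ≡ 9^2 = 81 ≡ 81 (mod 143)
3^128 ≡ 81^2 = 6561 ≡ 126 (mod 143)
142 = 128 + 8 + 4 + 2 in binary powers of 2.
So 3^142 ≡ 126 · 126 · 81 · 9 ≡ 42 (mod 143).
Since 42 ≠ 1, base 3 is a Fermat witness: 143 is composite.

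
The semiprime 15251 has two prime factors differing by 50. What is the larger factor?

Since p = q + 50, we have 15251 = q(q + 50), so q² + 50q − 15251 = 0.
Discriminant: 50² + 4·15251 = 2500 + 61004 = 63504; √63504 = 252.
q = (−50 + 252)/2 = 101, and p = q + 50 = 151.
Check: 101 · 151 = 15251.

151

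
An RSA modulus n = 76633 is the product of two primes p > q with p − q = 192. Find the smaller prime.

Since p = q + 192, we have 76633 = q(q + 192), so q² + 192q − 76633 = 0.
Discriminant: 192² + 4·76633 = 36864 + 306532 = 343396; √343396 = 586.
q = (−192 + 586)/2 = 197, and p = q + 192 = 389.
Check: 197 · 389 = 76633.

197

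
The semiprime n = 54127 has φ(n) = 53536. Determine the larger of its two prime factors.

479

φ(n) = (p−1)(q−1) = n − (p+q) + 1, so p + q = 54127 − 53536 + 1 = 592.
p and q are the roots of t² − 592t + 54127 = 0.
Discriminant: 592² − 4·54127 = 350464 − 216508 = 133956; √133956 = 366.
q = (592 − 366)/2 = 113, p = (592 + 366)/2 = 479.
Check: 113 · 479 = 54127.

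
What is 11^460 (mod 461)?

1

11^1 ≡ 11 (mod 461)
11^2 ≡ 11^2 = 121 ≡ 121 (mod 461)
11^4 ≡ 121^2 = 14641 ≡ 350 (mod 461)
11^8 ≡ 350^2 = 122500 ≡ 335 (mod 461)
11^16 ≡ 335^2 = 112225 ≡ 202 (mod 461)
11^32 ≡ 202^2 = 40804 ≡ 236 (mod 461)
11^64 ≡ 236^2 = 55696 ≡ 376 (mod 461)
11^128 ≡ 376^2 = 141376 ≡ 310 (mod 461)
11^256 ≡ 310^2 = 96100 ≡ 212 (mod 461)
460 = 256 + 128 + 64 + 8 + 4 in binary powers of 2.
So 11^460 ≡ 212 · 310 · 376 · 335 · 350 ≡ 1 (mod 461).
Since the result is 1, base 11 gives no evidence that 461 is composite.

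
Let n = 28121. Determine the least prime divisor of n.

28121 is odd.
Digit sum 14, not divisible by 3.
Ends in 1: not divisible by 5.
7: 28121 = 7·4017 + 2
11: 28121 = 11·2556 + 5
13: 28121 = 13·2163 + 2
17: 28121 = 17·1654 + 3
19: 28121 = 19·1480 + 1
23: 28121 = 23·1222 + 15
29: 28121 = 29·969 + 20
31: 28121 = 31·907 + 4
37: 28121 = 37·760 + 1
41: 28121 = 41·685 + 36
43: 28121 = 43·653 + 42
47: 28121 = 47·598 + 15
53: 28121 = 53·530 + 31
59: 28121 = 59·476 + 37
61: 28121 = 61·461

61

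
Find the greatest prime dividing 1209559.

83

1209559 = 13 · 93043
93043 = 19 · 4897
4897 = 59 · 83
83 is prime.
So 1209559 = 13 · 19 · 59 · 83; the largest prime factor is 83.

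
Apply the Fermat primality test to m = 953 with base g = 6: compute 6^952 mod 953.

1

6^1 ≡ 6 (mod 953)
6^2 ≡ 6^2 = 36 ≡ 36 (mod 953)
6^4 ≡ 36^2 = 1296 ≡ 343 (mod 953)
6^8 ≡ 343^2 = 117649 ≡ 430 (mod 953)
6^16 ≡ 430^2 = 184900 ≡ 18 (mod 953)
6^32 ≡ 18^2 = 324 ≡ 324 (mod 953)
6^64 ≡ 324^2 = 104976 ≡ 146 (mod 953)
6^128 ≡ 146^2 = 21316 ≡ 350 (mod 953)
6^256 ≡ 350^2 = 122500 ≡ 516 (mod 953)
6^512 ≡ 516^2 = 266256 ≡ 369 (mod 953)
952 = 512 + 256 + 128 + 32 + 16 + 8 in binary powers of 2.
So 6^952 ≡ 369 · 516 · 350 · 324 · 18 · 430 ≡ 1 (mod 953).
Since the result is 1, base 6 gives no evidence that 953 is composite.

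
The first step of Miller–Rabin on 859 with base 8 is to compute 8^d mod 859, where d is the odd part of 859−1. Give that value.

858

859 − 1 = 858 = 2^1 · 429, so d = 429.
8^1 ≡ 8 (mod 859)
8^2 ≡ 8^2 = 64 ≡ 64 (mod 859)
8^4 ≡ 64^2 = 4096 ≡ 660 (mod 859)
8^8 ≡ 660^2 = 435600 ≡ 87 (mod 859)
8^16 ≡ 87^2 = 7569 ≡ 697 (mod 859)
8^32 ≡ 697^2 = 485809 ≡ 474 (mod 859)
8^64 ≡ 474^2 = 224676 ≡ 477 (mod 859)
8^128 ≡ 477^2 = 227529 ≡ 753 (mod 859)
8^256 ≡ 753^2 = 567009 ≡ 69 (mod 859)
429 = 256 + 128 + 32 + 8 + 4 + 1 in binary powers of 2.
So 8^429 ≡ 69 · 753 · 474 · 87 · 660 · 8 ≡ 858 (mod 859).
Since 8^d ≡ 858 (mod 859), base 8 does not prove 859 composite.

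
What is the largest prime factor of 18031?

73

18031 = 13 · 1387
1387 = 19 · 73
73 is prime.
So 18031 = 13 · 19 · 73; the largest prime factor is 73.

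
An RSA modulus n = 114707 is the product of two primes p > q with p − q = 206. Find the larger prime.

Since p = q + 206, we have 114707 = q(q + 206), so q² + 206q − 114707 = 0.
Discriminant: 206² + 4·114707 = 42436 + 458828 = 501264; √501264 = 708.
q = (−206 + 708)/2 = 251, and p = q + 206 = 457.
Check: 251 · 457 = 114707.

457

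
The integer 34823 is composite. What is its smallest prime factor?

97

34823 is odd.
Digit sum 20, not divisible by 3.
Ends in 3: not divisible by 5.
7: 34823 = 7·4974 + 5
11: 34823 = 11·3165 + 8
13: 34823 = 13·2678 + 9
17: 34823 = 17·2048 + 7
19: 34823 = 19·1832 + 15
23: 34823 = 23·1514 + 1
29: 34823 = 29·1200 + 23
31: 34823 = 31·1123 + 10
37: 34823 = 37·941 + 6
41: 34823 = 41·849 + 14
43: 34823 = 43·809 + 36
47: 34823 = 47·740 + 43
53: 34823 = 53·657 + 2
59: 34823 = 59·590 + 13
61: 34823 = 61·570 + 53
67: 34823 = 67·519 + 50
71: 34823 = 71·490 + 33
73: 34823 = 73·477 + 2
79: 34823 = 79·440 + 63
83: 34823 = 83·419 + 46
89: 34823 = 89·391 + 24
97: 34823 = 97·359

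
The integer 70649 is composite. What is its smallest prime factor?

31

70649 is odd.
Digit sum 26, not divisible by 3.
Ends in 9: not divisible by 5.
7: 70649 = 7·10092 + 5
11: 70649 = 11·6422 + 7
13: 70649 = 13·5434 + 7
17: 70649 = 17·4155 + 14
19: 70649 = 19·3718 + 7
23: 70649 = 23·3071 + 16
29: 70649 = 29·2436 + 5
31: 70649 = 31·2279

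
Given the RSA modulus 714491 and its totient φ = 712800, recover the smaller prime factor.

811

φ(n) = (p−1)(q−1) = n − (p+q) + 1, so p + q = 714491 − 712800 + 1 = 1692.
p and q are the roots of t² − 1692t + 714491 = 0.
Discriminant: 1692² − 4·714491 = 2862864 − 2857964 = 4900; √4900 = 70.
q = (1692 − 70)/2 = 811, p = (1692 + 70)/2 = 881.
Check: 811 · 881 = 714491.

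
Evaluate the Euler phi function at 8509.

8316

Factor: 8509 = 67 · 127.
φ(8509) = (67−1) · (127−1) = 66 · 126 = 8316.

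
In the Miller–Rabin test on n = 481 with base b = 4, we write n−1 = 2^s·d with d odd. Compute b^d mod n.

481 − 1 = 480 = 2^5 · 15, so d = 15.
4^1 ≡ 4 (mod 481)
4^2 ≡ 4^2 = 16 ≡ 16 (mod 481)
4^4 ≡ 16^2 = 256 ≡ 256 (mod 481)
4^8 ≡ 256^2 = 65536 ≡ 120 (mod 481)
15 = 8 + 4 + 2 + 1 in binary powers of 2.
So 4^15 ≡ 120 · 256 · 16 · 4 ≡ 233 (mod 481).
Squaring chain: 233 → 417 → 248 → 417 → 248; never reaches −1, so base 4 is a Miller–Rabin witness that 481 is composite.

233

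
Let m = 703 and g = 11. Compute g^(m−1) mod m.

1

11^1 ≡ 11 (mod 703)
11^2 ≡ 11^2 = 121 ≡ 121 (mod 703)
11^4 ≡ 121^2 = 14641 ≡ 581 (mod 703)
11^8 ≡ 581^2 = 337561 ≡ 121 (mod 703)
11^16 ≡ 121^2 = 14641 ≡ 581 (mod 703)
11^32 ≡ 581^2 = 337561 ≡ 121 (mod 703)
11^64 ≡ 121^2 = 14641 ≡ 581 (mod 703)
11^128 ≡ 581^2 = 337561 ≡ 121 (mod 703)
11^256 ≡ 121^2 = 14641 ≡ 581 (mod 703)
11^512 ≡ 581^2 = 337561 ≡ 121 (mod 703)
702 = 512 + 128 + 32 + 16 + 8 + 4 + 2 in binary powers of 2.
So 11^702 ≡ 121 · 121 · 121 · 581 · 121 · 581 · 121 ≡ 1 (mod 703).
Since the result is 1, base 11 gives no evidence that 703 is composite.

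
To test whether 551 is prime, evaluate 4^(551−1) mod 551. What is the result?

517

4^1 ≡ 4 (mod 551)
4^2 ≡ 4^2 = 16 ≡ 16 (mod 551)
4^4 ≡ 16^2 = 256 ≡ 256 (mod 551)
4^8 ≡ 256^2 = 65536 ≡ 518 (mod 551)
4^16 ≡ 518^2 = 268324 ≡ 538 (mod 551)
4^32 ≡ 538^2 = 289444 ≡ 169 (mod 551)
4^64 ≡ 169^2 = 28561 ≡ 460 (mod 551)
4^128 ≡ 460^2 = 211600 ≡ 16 (mod 551)
4^256 ≡ 16^2 = 256 ≡ 256 (mod 551)
4^512 ≡ 256^2 = 65536 ≡ 518 (mod 551)
550 = 512 + 32 + 4 + 2 in binary powers of 2.
So 4^550 ≡ 518 · 169 · 256 · 16 ≡ 517 (mod 551).
Since 517 ≠ 1, base 4 is a Fermat witness: 551 is composite.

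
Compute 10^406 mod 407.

10^1 ≡ 10 (mod 407)
10^2 ≡ 10^2 = 100 ≡ 100 (mod 407)
10^4 ≡ 100^2 = 10000 ≡ 232 (mod 407)
10^8 ≡ 232^2 = 53824 ≡ 100 (mod 407)
10^16 ≡ 100^2 = 10000 ≡ 232 (mod 407)
10^32 ≡ 232^2 = 53824 ≡ 100 (mod 407)
10^64 ≡ 100^2 = 10000 ≡ 232 (mod 407)
10^128 ≡ 232^2 = 53824 ≡ 100 (mod 407)
10^256 ≡ 100^2 = 10000 ≡ 232 (mod 407)
406 = 256 + 128 + 16 + 4 + 2 in binary powers of 2.
So 10^406 ≡ 232 · 100 · 232 · 232 · 100 ≡ 232 (mod 407).
Since 232 ≠ 1, base 10 is a Fermat witness: 407 is composite.

232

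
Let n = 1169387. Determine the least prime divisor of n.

73

1169387 is odd.
Digit sum 35, not divisible by 3.
Ends in 7: not divisible by 5.
7: 1169387 = 7·167055 + 2
11: 1169387 = 11·106307 + 10
13: 1169387 = 13·89952 + 11
17: 1169387 = 17·68787 + 8
19: 1169387 = 19·61546 + 13
23: 1169387 = 23·50842 + 21
29: 1169387 = 29·40323 + 20
31: 1169387 = 31·37722 + 5
37: 1169387 = 37·31605 + 2
41: 1169387 = 41·28521 + 26
43: 1169387 = 43·27195 + 2
47: 1169387 = 47·24880 + 27
53: 1169387 = 53·22063 + 48
59: 1169387 = 59·19820 + 7
61: 1169387 = 61·19170 + 17
67: 1169387 = 67·17453 + 36
71: 1169387 = 71·16470 + 17
73: 1169387 = 73·16019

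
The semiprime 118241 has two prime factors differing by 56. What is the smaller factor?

317

Since p = q + 56, we have 118241 = q(q + 56), so q² + 56q − 118241 = 0.
Discriminant: 56² + 4·118241 = 3136 + 472964 = 476100; √476100 = 690.
q = (−56 + 690)/2 = 317, and p = q + 56 = 373.
Check: 317 · 373 = 118241.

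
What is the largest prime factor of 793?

61

793 = 13 · 61
61 is prime.
So 793 = 13 · 61; the largest prime factor is 61.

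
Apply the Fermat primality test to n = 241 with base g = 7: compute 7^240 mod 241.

7^1 ≡ 7 (mod 241)
7^2 ≡ 7^2 = 49 ≡ 49 (mod 241)
7^4 ≡ 49^2 = 2401 ≡ 232 (mod 241)
7^8 ≡ 232^2 = 53824 ≡ 81 (mod 241)
7^16 ≡ 81^2 = 6561 ≡ 54 (mod 241)
7^32 ≡ 54^2 = 2916 ≡ 24 (mod 241)
7^64 ≡ 24^2 = 576 ≡ 94 (mod 241)
7^128 ≡ 94^2 = 8836 ≡ 160 (mod 241)
240 = 128 + 64 + 32 + 16 in binary powers of 2.
So 7^240 ≡ 160 · 94 · 24 · 54 ≡ 1 (mod 241).
Since the result is 1, base 7 gives no evidence that 241 is composite.

1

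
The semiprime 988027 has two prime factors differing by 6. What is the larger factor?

Since p = q + 6, we have 988027 = q(q + 6), so q² + 6q − 988027 = 0.
Discriminant: 6² + 4·988027 = 36 + 3952108 = 3952144; √3952144 = 1988.
q = (−6 + 1988)/2 = 991, and p = q + 6 = 997.
Check: 991 · 997 = 988027.

997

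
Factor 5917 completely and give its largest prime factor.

5917 = 61 · 97
97 is prime.
So 5917 = 61 · 97; the largest prime factor is 97.

97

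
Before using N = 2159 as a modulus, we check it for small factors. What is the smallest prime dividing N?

17

2159 is odd.
Digit sum 17, not divisible by 3.
Ends in 9: not divisible by 5.
7: 2159 = 7·308 + 3
11: 2159 = 11·196 + 3
13: 2159 = 13·166 + 1
17: 2159 = 17·127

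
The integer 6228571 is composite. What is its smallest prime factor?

59

6228571 is odd.
Digit sum 31, not divisible by 3.
Ends in 1: not divisible by 5.
7: 6228571 = 7·889795 + 6
11: 6228571 = 11·566233 + 8
13: 6228571 = 13·479120 + 11
17: 6228571 = 17·366386 + 9
19: 6228571 = 19·327819 + 10
23: 6228571 = 23·270807 + 10
29: 6228571 = 29·214778 + 9
31: 6228571 = 31·200921 + 20
37: 6228571 = 37·168339 + 28
41: 6228571 = 41·151916 + 15
43: 6228571 = 43·144850 + 21
47: 6228571 = 47·132522 + 37
53: 6228571 = 53·117520 + 11
59: 6228571 = 59·105569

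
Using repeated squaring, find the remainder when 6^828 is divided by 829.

1

6^1 ≡ 6 (mod 829)
6^2 ≡ 6^2 = 36 ≡ 36 (mod 829)
6^4 ≡ 36^2 = 1296 ≡ 467 (mod 829)
6^8 ≡ 467^2 = 218089 ≡ 62 (mod 829)
6^16 ≡ 62^2 = 3844 ≡ 528 (mod 829)
6^32 ≡ 528^2 = 278784 ≡ 240 (mod 829)
6^64 ≡ 240^2 = 57600 ≡ 399 (mod 829)
6^128 ≡ 399^2 = 159201 ≡ 33 (mod 829)
6^256 ≡ 33^2 = 1089 ≡ 260 (mod 829)
6^512 ≡ 260^2 = 67600 ≡ 451 (mod 829)
828 = 512 + 256 + 32 + 16 + 8 + 4 in binary powers of 2.
So 6^828 ≡ 451 · 260 · 240 · 528 · 62 · 467 ≡ 1 (mod 829).
Since the result is 1, base 6 gives no evidence that 829 is composite.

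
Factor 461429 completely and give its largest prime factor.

97

461429 = 67 · 6887
6887 = 71 · 97
97 is prime.
So 461429 = 67 · 71 · 97; the largest prime factor is 97.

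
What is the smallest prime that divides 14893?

53

14893 is odd.
Digit sum 25, not divisible by 3.
Ends in 3: not divisible by 5.
7: 14893 = 7·2127 + 4
11: 14893 = 11·1353 + 10
13: 14893 = 13·1145 + 8
17: 14893 = 17·876 + 1
19: 14893 = 19·783 + 16
23: 14893 = 23·647 + 12
29: 14893 = 29·513 + 16
31: 14893 = 31·480 + 13
37: 14893 = 37·402 + 19
41: 14893 = 41·363 + 10
43: 14893 = 43·346 + 15
47: 14893 = 47·316 + 41
53: 14893 = 53·281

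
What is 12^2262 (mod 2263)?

593

12^1 ≡ 12 (mod 2263)
12^2 ≡ 12^2 = 144 ≡ 144 (mod 2263)
12^4 ≡ 144^2 = 20736 ≡ 369 (mod 2263)
12^8 ≡ 369^2 = 136161 ≡ 381 (mod 2263)
12^16 ≡ 381^2 = 145161 ≡ 329 (mod 2263)
12^32 ≡ 329^2 = 108241 ≡ 1880 (mod 2263)
12^64 ≡ 1880^2 = 3534400 ≡ 1857 (mod 2263)
12^128 ≡ 1857^2 = 3448449 ≡ 1900 (mod 2263)
12^256 ≡ 1900^2 = 3610000 ≡ 515 (mod 2263)
12^512 ≡ 515^2 = 265225 ≡ 454 (mod 2263)
12^1024 ≡ 454^2 = 206116 ≡ 183 (mod 2263)
12^2048 ≡ 183^2 = 33489 ≡ 1807 (mod 2263)
2262 = 2048 + 128 + 64 + 16 + 4 + 2 in binary powers of 2.
So 12^2262 ≡ 1807 · 1900 · 1857 · 329 · 369 · 144 ≡ 593 (mod 2263).
Since 593 ≠ 1, base 12 is a Fermat witness: 2263 is composite.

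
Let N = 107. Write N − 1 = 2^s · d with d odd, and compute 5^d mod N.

106

107 − 1 = 106 = 2^1 · 53, so d = 53.
5^1 ≡ 5 (mod 107)
5^2 ≡ 5^2 = 25 ≡ 25 (mod 107)
5^4 ≡ 25^2 = 625 ≡ 90 (mod 107)
5^8 ≡ 90^2 = 8100 ≡ 75 (mod 107)
5^16 ≡ 75^2 = 5625 ≡ 61 (mod 107)
5^32 ≡ 61^2 = 3721 ≡ 83 (mod 107)
53 = 32 + 16 + 4 + 1 in binary powers of 2.
So 5^53 ≡ 83 · 61 · 90 · 5 ≡ 106 (mod 107).
Since 5^d ≡ 106 (mod 107), base 5 does not prove 107 composite.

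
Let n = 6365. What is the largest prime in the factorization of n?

67

6365 = 5 · 1273
1273 = 19 · 67
67 is prime.
So 6365 = 5 · 19 · 67; the largest prime factor is 67.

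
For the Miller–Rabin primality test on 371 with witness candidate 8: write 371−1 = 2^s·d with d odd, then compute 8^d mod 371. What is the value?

71

371 − 1 = 370 = 2^1 · 185, so d = 185.
8^1 ≡ 8 (mod 371)
8^2 ≡ 8^2 = 64 ≡ 64 (mod 371)
8^4 ≡ 64^2 = 4096 ≡ 15 (mod 371)
8^8 ≡ 15^2 = 225 ≡ 225 (mod 371)
8^16 ≡ 225^2 = 50625 ≡ 169 (mod 371)
8^32 ≡ 169^2 = 28561 ≡ 365 (mod 371)
8^64 ≡ 365^2 = 133225 ≡ 36 (mod 371)
8^128 ≡ 36^2 = 1296 ≡ 183 (mod 371)
185 = 128 + 32 + 16 + 8 + 1 in binary powers of 2.
So 8^185 ≡ 183 · 365 · 169 · 225 · 8 ≡ 71 (mod 371).
Squaring chain: 71; never reaches −1, so base 8 is a Miller–Rabin witness that 371 is composite.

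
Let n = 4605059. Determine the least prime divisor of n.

73

4605059 is odd.
Digit sum 29, not divisible by 3.
Ends in 9: not divisible by 5.
7: 4605059 = 7·657865 + 4
11: 4605059 = 11·418641 + 8
13: 4605059 = 13·354235 + 4
17: 4605059 = 17·270885 + 14
19: 4605059 = 19·242371 + 10
23: 4605059 = 23·200219 + 22
29: 4605059 = 29·158795 + 4
31: 4605059 = 31·148550 + 9
37: 4605059 = 37·124461 + 2
41: 4605059 = 41·112318 + 21
43: 4605059 = 43·107094 + 17
47: 4605059 = 47·97979 + 46
53: 4605059 = 53·86887 + 48
59: 4605059 = 59·78051 + 50
61: 4605059 = 61·75492 + 47
67: 4605059 = 67·68732 + 15
71: 4605059 = 71·64859 + 70
73: 4605059 = 73·63083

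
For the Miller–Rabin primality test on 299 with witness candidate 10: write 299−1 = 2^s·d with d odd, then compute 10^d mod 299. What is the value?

17

299 − 1 = 298 = 2^1 · 149, so d = 149.
10^1 ≡ 10 (mod 299)
10^2 ≡ 10^2 = 100 ≡ 100 (mod 299)
10^4 ≡ 100^2 = 10000 ≡ 133 (mod 299)
10^8 ≡ 133^2 = 17689 ≡ 48 (mod 299)
10^16 ≡ 48^2 = 2304 ≡ 211 (mod 299)
10^32 ≡ 211^2 = 44521 ≡ 269 (mod 299)
10^64 ≡ 269^2 = 72361 ≡ 3 (mod 299)
10^128 ≡ 3^2 = 9 ≡ 9 (mod 299)
149 = 128 + 16 + 4 + 1 in binary powers of 2.
So 10^149 ≡ 9 · 211 · 133 · 10 ≡ 17 (mod 299).
Squaring chain: 17; never reaches −1, so base 10 is a Miller–Rabin witness that 299 is composite.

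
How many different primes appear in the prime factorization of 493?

493 = 17 · 29
493 = 17 · 29, which has 2 distinct prime factors.

2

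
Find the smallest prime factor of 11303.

89

11303 is odd.
Digit sum 8, not divisible by 3.
Ends in 3: not divisible by 5.
7: 11303 = 7·1614 + 5
11: 11303 = 11·1027 + 6
13: 11303 = 13·869 + 6
17: 11303 = 17·664 + 15
19: 11303 = 19·594 + 17
23: 11303 = 23·491 + 10
29: 11303 = 29·389 + 22
31: 11303 = 31·364 + 19
37: 11303 = 37·305 + 18
41: 11303 = 41·275 + 28
43: 11303 = 43·262 + 37
47: 11303 = 47·240 + 23
53: 11303 = 53·213 + 14
59: 11303 = 59·191 + 34
61: 11303 = 61·185 + 18
67: 11303 = 67·168 + 47
71: 11303 = 71·159 + 14
73: 11303 = 73·154 + 61
79: 11303 = 79·143 + 6
83: 11303 = 83·136 + 15
89: 11303 = 89·127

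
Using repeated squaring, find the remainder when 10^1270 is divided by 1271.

10^1 ≡ 10 (mod 1271)
10^2 ≡ 10^2 = 100 ≡ 100 (mod 1271)
10^4 ≡ 100^2 = 10000 ≡ 1103 (mod 1271)
10^8 ≡ 1103^2 = 1216609 ≡ 262 (mod 1271)
10^16 ≡ 262^2 = 68644 ≡ 10 (mod 1271)
10^32 ≡ 10^2 = 100 ≡ 100 (mod 1271)
10^64 ≡ 100^2 = 10000 ≡ 1103 (mod 1271)
10^128 ≡ 1103^2 = 1216609 ≡ 262 (mod 1271)
10^256 ≡ 262^2 = 68644 ≡ 10 (mod 1271)
10^512 ≡ 10^2 = 100 ≡ 100 (mod 1271)
10^1024 ≡ 100^2 = 10000 ≡ 1103 (mod 1271)
1270 = 1024 + 128 + 64 + 32 + 16 + 4 + 2 in binary powers of 2.
So 10^1270 ≡ 1103 · 262 · 1103 · 100 · 10 · 1103 · 100 ≡ 780 (mod 1271).
Since 780 ≠ 1, base 10 is a Fermat witness: 1271 is composite.

780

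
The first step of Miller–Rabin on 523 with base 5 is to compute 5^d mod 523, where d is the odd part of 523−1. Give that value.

523 − 1 = 522 = 2^1 · 261, so d = 261.
5^1 ≡ 5 (mod 523)
5^2 ≡ 5^2 = 25 ≡ 25 (mod 523)
5^4 ≡ 25^2 = 625 ≡ 102 (mod 523)
5^8 ≡ 102^2 = 10404 ≡ 467 (mod 523)
5^16 ≡ 467^2 = 218089 ≡ 521 (mod 523)
5^32 ≡ 521^2 = 271441 ≡ 4 (mod 523)
5^64 ≡ 4^2 = 16 ≡ 16 (mod 523)
5^128 ≡ 16^2 = 256 ≡ 256 (mod 523)
5^256 ≡ 256^2 = 65536 ≡ 161 (mod 523)
261 = 256 + 4 + 1 in binary powers of 2.
So 5^261 ≡ 161 · 102 · 5 ≡ 522 (mod 523).
Since 5^d ≡ 522 (mod 523), base 5 does not prove 523 composite.

522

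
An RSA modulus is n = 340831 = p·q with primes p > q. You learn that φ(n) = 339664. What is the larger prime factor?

599

φ(n) = (p−1)(q−1) = n − (p+q) + 1, so p + q = 340831 − 339664 + 1 = 1168.
p and q are the roots of t² − 1168t + 340831 = 0.
Discriminant: 1168² − 4·340831 = 1364224 − 1363324 = 900; √900 = 30.
q = (1168 − 30)/2 = 569, p = (1168 + 30)/2 = 599.
Check: 569 · 599 = 340831.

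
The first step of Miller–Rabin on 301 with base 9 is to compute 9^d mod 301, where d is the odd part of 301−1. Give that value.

274

301 − 1 = 300 = 2^2 · 75, so d = 75.
9^1 ≡ 9 (mod 301)
9^2 ≡ 9^2 = 81 ≡ 81 (mod 301)
9^4 ≡ 81^2 = 6561 ≡ 240 (mod 301)
9^8 ≡ 240^2 = 57600 ≡ 109 (mod 301)
9^16 ≡ 109^2 = 11881 ≡ 142 (mod 301)
9^32 ≡ 142^2 = 20164 ≡ 298 (mod 301)
9^64 ≡ 298^2 = 88804 ≡ 9 (mod 301)
75 = 64 + 8 + 2 + 1 in binary powers of 2.
So 9^75 ≡ 9 · 109 · 81 · 9 ≡ 274 (mod 301).
Squaring chain: 274 → 127; never reaches −1, so base 9 is a Miller–Rabin witness that 301 is composite.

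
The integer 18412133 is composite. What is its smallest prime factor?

73

18412133 is odd.
Digit sum 23, not divisible by 3.
Ends in 3: not divisible by 5.
7: 18412133 = 7·2630304 + 5
11: 18412133 = 11·1673830 + 3
13: 18412133 = 13·1416317 + 12
17: 18412133 = 17·1083066 + 11
19: 18412133 = 19·969059 + 12
23: 18412133 = 23·800527 + 12
29: 18412133 = 29·634901 + 4
31: 18412133 = 31·593939 + 24
37: 18412133 = 37·497625 + 8
41: 18412133 = 41·449076 + 17
43: 18412133 = 43·428189 + 6
47: 18412133 = 47·391747 + 24
53: 18412133 = 53·347398 + 39
59: 18412133 = 59·312070 + 3
61: 18412133 = 61·301838 + 15
67: 18412133 = 67·274807 + 64
71: 18412133 = 71·259325 + 58
73: 18412133 = 73·252221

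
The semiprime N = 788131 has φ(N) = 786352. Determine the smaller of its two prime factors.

φ(n) = (p−1)(q−1) = n − (p+q) + 1, so p + q = 788131 − 786352 + 1 = 1780.
p and q are the roots of t² − 1780t + 788131 = 0.
Discriminant: 1780² − 4·788131 = 3168400 − 3152524 = 15876; √15876 = 126.
q = (1780 − 126)/2 = 827, p = (1780 + 126)/2 = 953.
Check: 827 · 953 = 788131.

827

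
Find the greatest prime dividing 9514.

9514 = 2 · 4757
4757 = 67 · 71
71 is prime.
So 9514 = 2 · 67 · 71; the largest prime factor is 71.

71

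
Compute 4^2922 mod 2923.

4^1 ≡ 4 (mod 2923)
4^2 ≡ 4^2 = 16 ≡ 16 (mod 2923)
4^4 ≡ 16^2 = 256 ≡ 256 (mod 2923)
4^8 ≡ 256^2 = 65536 ≡ 1230 (mod 2923)
4^16 ≡ 1230^2 = 1512900 ≡ 1709 (mod 2923)
4^32 ≡ 1709^2 = 2920681 ≡ 604 (mod 2923)
4^64 ≡ 604^2 = 364816 ≡ 2364 (mod 2923)
4^128 ≡ 2364^2 = 5588496 ≡ 2643 (mod 2923)
4^256 ≡ 2643^2 = 6985449 ≡ 2402 (mod 2923)
4^512 ≡ 2402^2 = 5769604 ≡ 2525 (mod 2923)
4^1024 ≡ 2525^2 = 6375625 ≡ 562 (mod 2923)
4^2048 ≡ 562^2 = 315844 ≡ 160 (mod 2923)
2922 = 2048 + 512 + 256 + 64 + 32 + 8 + 2 in binary powers of 2.
So 4^2922 ≡ 160 · 2525 · 2402 · 2364 · 604 · 1230 · 16 ≡ 100 (mod 2923).
Since 100 ≠ 1, base 4 is a Fermat witness: 2923 is composite.

100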